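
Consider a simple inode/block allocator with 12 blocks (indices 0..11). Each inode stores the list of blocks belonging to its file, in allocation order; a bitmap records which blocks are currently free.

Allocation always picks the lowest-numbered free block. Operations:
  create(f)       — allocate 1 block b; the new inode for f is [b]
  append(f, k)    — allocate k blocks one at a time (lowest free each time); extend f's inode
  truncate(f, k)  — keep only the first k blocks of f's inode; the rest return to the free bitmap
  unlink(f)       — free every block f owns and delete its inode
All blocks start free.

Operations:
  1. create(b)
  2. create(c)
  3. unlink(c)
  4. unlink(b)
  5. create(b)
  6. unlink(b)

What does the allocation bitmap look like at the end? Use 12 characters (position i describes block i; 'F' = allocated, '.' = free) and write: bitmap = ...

bitmap = ............

  1. create(b)  ⇒  F...........  {b→[0]}
  2. create(c)  ⇒  FF..........  {b→[0]; c→[1]}
  3. unlink(c)  ⇒  F...........  {b→[0]}
  4. unlink(b)  ⇒  ............  {}
  5. create(b)  ⇒  F...........  {b→[0]}
  6. unlink(b)  ⇒  ............  {}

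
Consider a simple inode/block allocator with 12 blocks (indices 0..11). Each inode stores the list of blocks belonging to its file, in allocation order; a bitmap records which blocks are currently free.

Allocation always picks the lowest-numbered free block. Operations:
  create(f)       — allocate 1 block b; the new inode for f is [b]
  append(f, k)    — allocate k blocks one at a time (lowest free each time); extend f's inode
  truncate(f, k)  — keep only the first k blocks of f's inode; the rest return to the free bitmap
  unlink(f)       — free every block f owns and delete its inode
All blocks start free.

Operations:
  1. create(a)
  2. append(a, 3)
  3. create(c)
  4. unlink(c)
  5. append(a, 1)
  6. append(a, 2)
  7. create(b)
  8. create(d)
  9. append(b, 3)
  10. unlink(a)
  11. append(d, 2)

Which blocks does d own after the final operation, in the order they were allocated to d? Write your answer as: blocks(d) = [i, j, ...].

after create(a) → a:[0]  free=[F...........]
after append(a, 3) → a:[0, 1, 2, 3]  free=[FFFF........]
after create(c) → a:[0, 1, 2, 3], c:[4]  free=[FFFFF.......]
after unlink(c) → a:[0, 1, 2, 3]  free=[FFFF........]
after append(a, 1) → a:[0, 1, 2, 3, 4]  free=[FFFFF.......]
after append(a, 2) → a:[0, 1, 2, 3, 4, 5, 6]  free=[FFFFFFF.....]
after create(b) → a:[0, 1, 2, 3, 4, 5, 6], b:[7]  free=[FFFFFFFF....]
after create(d) → a:[0, 1, 2, 3, 4, 5, 6], b:[7], d:[8]  free=[FFFFFFFFF...]
after append(b, 3) → a:[0, 1, 2, 3, 4, 5, 6], b:[7, 9, 10, 11], d:[8]  free=[FFFFFFFFFFFF]
after unlink(a) → b:[7, 9, 10, 11], d:[8]  free=[.......FFFFF]
after append(d, 2) → b:[7, 9, 10, 11], d:[8, 0, 1]  free=[FF.....FFFFF]

blocks(d) = [8, 0, 1]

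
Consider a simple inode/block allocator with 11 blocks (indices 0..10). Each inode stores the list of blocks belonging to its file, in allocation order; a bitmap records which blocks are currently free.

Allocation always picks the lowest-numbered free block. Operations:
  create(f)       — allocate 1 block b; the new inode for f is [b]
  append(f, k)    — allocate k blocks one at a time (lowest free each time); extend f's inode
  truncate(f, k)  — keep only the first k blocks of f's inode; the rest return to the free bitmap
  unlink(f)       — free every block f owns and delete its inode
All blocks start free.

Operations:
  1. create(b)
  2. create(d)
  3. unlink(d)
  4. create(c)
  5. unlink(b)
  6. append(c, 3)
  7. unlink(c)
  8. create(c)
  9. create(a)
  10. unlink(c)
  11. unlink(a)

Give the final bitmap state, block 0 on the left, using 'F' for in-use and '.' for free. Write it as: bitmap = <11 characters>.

[1] create(b) — b=0 (map F..........)
[2] create(d) — b=0 d=1 (map FF.........)
[3] unlink(d) — b=0 (map F..........)
[4] create(c) — b=0 c=1 (map FF.........)
[5] unlink(b) — c=1 (map .F.........)
[6] append(c, 3) — c=1,0,2,3 (map FFFF.......)
[7] unlink(c) —  (map ...........)
[8] create(c) — c=0 (map F..........)
[9] create(a) — a=1 c=0 (map FF.........)
[10] unlink(c) — a=1 (map .F.........)
[11] unlink(a) —  (map ...........)

bitmap = ...........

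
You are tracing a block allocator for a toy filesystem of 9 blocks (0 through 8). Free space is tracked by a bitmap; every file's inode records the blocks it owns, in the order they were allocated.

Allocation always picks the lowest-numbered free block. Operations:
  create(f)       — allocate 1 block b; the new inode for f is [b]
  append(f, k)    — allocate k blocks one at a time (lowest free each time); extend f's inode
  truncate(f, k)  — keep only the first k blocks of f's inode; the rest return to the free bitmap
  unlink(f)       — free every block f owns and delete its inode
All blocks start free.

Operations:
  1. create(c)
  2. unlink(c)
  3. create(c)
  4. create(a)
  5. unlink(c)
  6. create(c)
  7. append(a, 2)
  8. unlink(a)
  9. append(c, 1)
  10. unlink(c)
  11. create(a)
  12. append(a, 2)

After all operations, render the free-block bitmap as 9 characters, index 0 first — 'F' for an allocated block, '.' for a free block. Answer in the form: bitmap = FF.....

[1] create(c) — c=0 (map F........)
[2] unlink(c) —  (map .........)
[3] create(c) — c=0 (map F........)
[4] create(a) — a=1 c=0 (map FF.......)
[5] unlink(c) — a=1 (map .F.......)
[6] create(c) — a=1 c=0 (map FF.......)
[7] append(a, 2) — a=1,2,3 c=0 (map FFFF.....)
[8] unlink(a) — c=0 (map F........)
[9] append(c, 1) — c=0,1 (map FF.......)
[10] unlink(c) —  (map .........)
[11] create(a) — a=0 (map F........)
[12] append(a, 2) — a=0,1,2 (map FFF......)

bitmap = FFF......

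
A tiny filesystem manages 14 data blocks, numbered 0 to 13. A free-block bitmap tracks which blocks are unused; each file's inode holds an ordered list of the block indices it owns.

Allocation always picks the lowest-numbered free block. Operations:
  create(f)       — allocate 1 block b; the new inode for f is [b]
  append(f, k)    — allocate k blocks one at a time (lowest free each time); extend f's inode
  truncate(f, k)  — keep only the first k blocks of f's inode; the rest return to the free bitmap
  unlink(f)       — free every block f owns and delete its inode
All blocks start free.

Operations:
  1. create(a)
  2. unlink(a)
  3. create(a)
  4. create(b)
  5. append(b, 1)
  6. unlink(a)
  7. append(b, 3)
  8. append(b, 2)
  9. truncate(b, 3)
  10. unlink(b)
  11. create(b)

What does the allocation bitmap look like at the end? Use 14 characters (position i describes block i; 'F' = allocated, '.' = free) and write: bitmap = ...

after create(a) → a:[0]  free=[F.............]
after unlink(a) →   free=[..............]
after create(a) → a:[0]  free=[F.............]
after create(b) → a:[0], b:[1]  free=[FF............]
after append(b, 1) → a:[0], b:[1, 2]  free=[FFF...........]
after unlink(a) → b:[1, 2]  free=[.FF...........]
after append(b, 3) → b:[1, 2, 0, 3, 4]  free=[FFFFF.........]
after append(b, 2) → b:[1, 2, 0, 3, 4, 5, 6]  free=[FFFFFFF.......]
after truncate(b, 3) → b:[1, 2, 0]  free=[FFF...........]
after unlink(b) →   free=[..............]
after create(b) → b:[0]  free=[F.............]

bitmap = F.............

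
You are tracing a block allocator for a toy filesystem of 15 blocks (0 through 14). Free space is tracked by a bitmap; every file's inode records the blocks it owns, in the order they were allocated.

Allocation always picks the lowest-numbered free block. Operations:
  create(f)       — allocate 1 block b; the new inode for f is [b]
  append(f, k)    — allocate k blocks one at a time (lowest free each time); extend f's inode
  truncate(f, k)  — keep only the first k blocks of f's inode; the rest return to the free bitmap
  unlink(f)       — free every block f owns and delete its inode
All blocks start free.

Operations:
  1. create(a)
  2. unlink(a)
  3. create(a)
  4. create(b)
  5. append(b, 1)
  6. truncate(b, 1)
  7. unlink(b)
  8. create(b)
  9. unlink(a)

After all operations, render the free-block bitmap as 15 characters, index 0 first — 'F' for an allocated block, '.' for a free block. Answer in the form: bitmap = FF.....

  1. create(a)  ⇒  F..............  {a→[0]}
  2. unlink(a)  ⇒  ...............  {}
  3. create(a)  ⇒  F..............  {a→[0]}
  4. create(b)  ⇒  FF.............  {a→[0]; b→[1]}
  5. append(b, 1)  ⇒  FFF............  {a→[0]; b→[1, 2]}
  6. truncate(b, 1)  ⇒  FF.............  {a→[0]; b→[1]}
  7. unlink(b)  ⇒  F..............  {a→[0]}
  8. create(b)  ⇒  FF.............  {a→[0]; b→[1]}
  9. unlink(a)  ⇒  .F.............  {b→[1]}

bitmap = .F.............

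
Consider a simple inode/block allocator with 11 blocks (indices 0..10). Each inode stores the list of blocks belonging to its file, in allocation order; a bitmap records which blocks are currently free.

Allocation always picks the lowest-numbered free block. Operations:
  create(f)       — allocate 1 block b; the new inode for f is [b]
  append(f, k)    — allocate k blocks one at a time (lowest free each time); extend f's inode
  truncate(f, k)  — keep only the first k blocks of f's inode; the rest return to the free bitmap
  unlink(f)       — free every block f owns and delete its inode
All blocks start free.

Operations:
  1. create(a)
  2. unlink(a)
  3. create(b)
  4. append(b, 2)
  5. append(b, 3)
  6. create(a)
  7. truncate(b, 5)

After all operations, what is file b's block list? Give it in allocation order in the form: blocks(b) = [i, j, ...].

after create(a) → a:[0]  free=[F..........]
after unlink(a) →   free=[...........]
after create(b) → b:[0]  free=[F..........]
after append(b, 2) → b:[0, 1, 2]  free=[FFF........]
after append(b, 3) → b:[0, 1, 2, 3, 4, 5]  free=[FFFFFF.....]
after create(a) → a:[6], b:[0, 1, 2, 3, 4, 5]  free=[FFFFFFF....]
after truncate(b, 5) → a:[6], b:[0, 1, 2, 3, 4]  free=[FFFFF.F....]

blocks(b) = [0, 1, 2, 3, 4]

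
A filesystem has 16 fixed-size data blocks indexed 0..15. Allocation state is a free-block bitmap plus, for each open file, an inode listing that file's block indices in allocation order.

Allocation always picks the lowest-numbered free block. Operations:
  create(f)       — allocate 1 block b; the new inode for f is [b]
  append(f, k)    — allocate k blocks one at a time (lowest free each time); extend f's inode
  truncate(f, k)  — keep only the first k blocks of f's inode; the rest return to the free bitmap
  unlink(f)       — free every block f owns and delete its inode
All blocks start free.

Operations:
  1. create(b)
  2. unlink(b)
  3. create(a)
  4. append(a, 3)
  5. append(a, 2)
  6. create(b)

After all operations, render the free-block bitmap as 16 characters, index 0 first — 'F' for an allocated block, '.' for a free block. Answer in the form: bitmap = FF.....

bitmap = FFFFFFF.........

  1. create(b)  ⇒  F...............  {b→[0]}
  2. unlink(b)  ⇒  ................  {}
  3. create(a)  ⇒  F...............  {a→[0]}
  4. append(a, 3)  ⇒  FFFF............  {a→[0, 1, 2, 3]}
  5. append(a, 2)  ⇒  FFFFFF..........  {a→[0, 1, 2, 3, 4, 5]}
  6. create(b)  ⇒  FFFFFFF.........  {a→[0, 1, 2, 3, 4, 5]; b→[6]}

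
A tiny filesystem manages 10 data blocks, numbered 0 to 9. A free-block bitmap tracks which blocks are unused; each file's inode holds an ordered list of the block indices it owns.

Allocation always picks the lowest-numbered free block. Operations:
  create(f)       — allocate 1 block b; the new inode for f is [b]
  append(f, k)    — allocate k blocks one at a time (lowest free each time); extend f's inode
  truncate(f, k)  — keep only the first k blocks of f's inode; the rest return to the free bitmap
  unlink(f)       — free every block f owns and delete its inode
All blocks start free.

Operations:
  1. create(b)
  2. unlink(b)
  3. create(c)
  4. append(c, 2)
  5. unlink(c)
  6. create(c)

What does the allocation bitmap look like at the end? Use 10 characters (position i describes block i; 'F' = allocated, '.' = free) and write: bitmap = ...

bitmap = F.........

  1. create(b)  ⇒  F.........  {b→[0]}
  2. unlink(b)  ⇒  ..........  {}
  3. create(c)  ⇒  F.........  {c→[0]}
  4. append(c, 2)  ⇒  FFF.......  {c→[0, 1, 2]}
  5. unlink(c)  ⇒  ..........  {}
  6. create(c)  ⇒  F.........  {c→[0]}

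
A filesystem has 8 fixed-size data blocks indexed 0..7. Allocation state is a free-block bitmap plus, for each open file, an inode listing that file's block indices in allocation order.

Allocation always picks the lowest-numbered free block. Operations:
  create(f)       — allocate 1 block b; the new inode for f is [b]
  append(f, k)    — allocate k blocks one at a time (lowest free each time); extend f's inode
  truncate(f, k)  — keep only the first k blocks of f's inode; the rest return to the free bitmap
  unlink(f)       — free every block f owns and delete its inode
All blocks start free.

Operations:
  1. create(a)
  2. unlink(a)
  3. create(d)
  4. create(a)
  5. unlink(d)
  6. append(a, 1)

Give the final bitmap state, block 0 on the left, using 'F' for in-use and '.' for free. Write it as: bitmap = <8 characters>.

create(a): bitmap=F....... | a=[0]
unlink(a): bitmap=........ | 
create(d): bitmap=F....... | d=[0]
create(a): bitmap=FF...... | a=[1] d=[0]
unlink(d): bitmap=.F...... | a=[1]
append(a, 1): bitmap=FF...... | a=[1, 0]

bitmap = FF......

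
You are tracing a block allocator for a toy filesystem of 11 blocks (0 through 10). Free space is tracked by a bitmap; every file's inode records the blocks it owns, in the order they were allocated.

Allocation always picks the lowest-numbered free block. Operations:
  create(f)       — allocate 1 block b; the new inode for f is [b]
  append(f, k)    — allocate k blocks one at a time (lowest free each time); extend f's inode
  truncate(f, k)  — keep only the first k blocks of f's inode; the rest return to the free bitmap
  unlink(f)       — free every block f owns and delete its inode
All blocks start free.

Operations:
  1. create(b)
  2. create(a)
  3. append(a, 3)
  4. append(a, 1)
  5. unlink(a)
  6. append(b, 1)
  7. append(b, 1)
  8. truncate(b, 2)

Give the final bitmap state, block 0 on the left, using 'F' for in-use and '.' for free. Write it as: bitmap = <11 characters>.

create(b): bitmap=F.......... | b=[0]
create(a): bitmap=FF......... | a=[1] b=[0]
append(a, 3): bitmap=FFFFF...... | a=[1, 2, 3, 4] b=[0]
append(a, 1): bitmap=FFFFFF..... | a=[1, 2, 3, 4, 5] b=[0]
unlink(a): bitmap=F.......... | b=[0]
append(b, 1): bitmap=FF......... | b=[0, 1]
append(b, 1): bitmap=FFF........ | b=[0, 1, 2]
truncate(b, 2): bitmap=FF......... | b=[0, 1]

bitmap = FF.........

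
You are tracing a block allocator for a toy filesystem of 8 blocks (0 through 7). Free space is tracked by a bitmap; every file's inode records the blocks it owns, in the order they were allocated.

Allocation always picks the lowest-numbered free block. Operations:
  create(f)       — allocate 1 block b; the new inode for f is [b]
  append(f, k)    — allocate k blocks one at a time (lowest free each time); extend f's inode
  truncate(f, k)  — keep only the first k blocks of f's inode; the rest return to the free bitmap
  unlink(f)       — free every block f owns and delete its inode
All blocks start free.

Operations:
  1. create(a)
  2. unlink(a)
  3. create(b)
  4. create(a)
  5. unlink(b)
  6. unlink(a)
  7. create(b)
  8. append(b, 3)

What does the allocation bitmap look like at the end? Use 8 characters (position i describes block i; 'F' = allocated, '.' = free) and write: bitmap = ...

[1] create(a) — a=0 (map F.......)
[2] unlink(a) —  (map ........)
[3] create(b) — b=0 (map F.......)
[4] create(a) — a=1 b=0 (map FF......)
[5] unlink(b) — a=1 (map .F......)
[6] unlink(a) —  (map ........)
[7] create(b) — b=0 (map F.......)
[8] append(b, 3) — b=0,1,2,3 (map FFFF....)

bitmap = FFFF....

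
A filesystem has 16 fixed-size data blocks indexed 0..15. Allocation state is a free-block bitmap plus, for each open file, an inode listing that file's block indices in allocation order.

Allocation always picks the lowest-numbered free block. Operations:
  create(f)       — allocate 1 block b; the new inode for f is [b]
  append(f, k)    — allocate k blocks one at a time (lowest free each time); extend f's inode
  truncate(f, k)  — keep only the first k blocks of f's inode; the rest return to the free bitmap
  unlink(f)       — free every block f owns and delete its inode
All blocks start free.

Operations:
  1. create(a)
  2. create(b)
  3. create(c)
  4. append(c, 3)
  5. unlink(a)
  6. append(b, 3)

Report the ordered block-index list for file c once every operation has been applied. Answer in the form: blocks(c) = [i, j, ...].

[1] create(a) — a=0 (map F...............)
[2] create(b) — a=0 b=1 (map FF..............)
[3] create(c) — a=0 b=1 c=2 (map FFF.............)
[4] append(c, 3) — a=0 b=1 c=2,3,4,5 (map FFFFFF..........)
[5] unlink(a) — b=1 c=2,3,4,5 (map .FFFFF..........)
[6] append(b, 3) — b=1,0,6,7 c=2,3,4,5 (map FFFFFFFF........)

blocks(c) = [2, 3, 4, 5]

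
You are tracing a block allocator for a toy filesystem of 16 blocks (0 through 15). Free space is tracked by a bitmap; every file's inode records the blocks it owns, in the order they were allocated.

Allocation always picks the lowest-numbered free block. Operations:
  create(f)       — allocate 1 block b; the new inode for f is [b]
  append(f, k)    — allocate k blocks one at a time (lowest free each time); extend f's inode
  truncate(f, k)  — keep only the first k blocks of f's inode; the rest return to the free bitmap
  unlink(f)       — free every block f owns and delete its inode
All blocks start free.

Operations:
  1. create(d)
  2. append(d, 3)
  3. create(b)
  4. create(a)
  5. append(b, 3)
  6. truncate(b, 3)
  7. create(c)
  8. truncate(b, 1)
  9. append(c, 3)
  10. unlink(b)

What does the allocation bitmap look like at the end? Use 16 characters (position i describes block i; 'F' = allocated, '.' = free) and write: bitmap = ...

bitmap = FFFF.FFFFF......

  1. create(d)  ⇒  F...............  {d→[0]}
  2. append(d, 3)  ⇒  FFFF............  {d→[0, 1, 2, 3]}
  3. create(b)  ⇒  FFFFF...........  {b→[4]; d→[0, 1, 2, 3]}
  4. create(a)  ⇒  FFFFFF..........  {a→[5]; b→[4]; d→[0, 1, 2, 3]}
  5. append(b, 3)  ⇒  FFFFFFFFF.......  {a→[5]; b→[4, 6, 7, 8]; d→[0, 1, 2, 3]}
  6. truncate(b, 3)  ⇒  FFFFFFFF........  {a→[5]; b→[4, 6, 7]; d→[0, 1, 2, 3]}
  7. create(c)  ⇒  FFFFFFFFF.......  {a→[5]; b→[4, 6, 7]; c→[8]; d→[0, 1, 2, 3]}
  8. truncate(b, 1)  ⇒  FFFFFF..F.......  {a→[5]; b→[4]; c→[8]; d→[0, 1, 2, 3]}
  9. append(c, 3)  ⇒  FFFFFFFFFF......  {a→[5]; b→[4]; c→[8, 6, 7, 9]; d→[0, 1, 2, 3]}
  10. unlink(b)  ⇒  FFFF.FFFFF......  {a→[5]; c→[8, 6, 7, 9]; d→[0, 1, 2, 3]}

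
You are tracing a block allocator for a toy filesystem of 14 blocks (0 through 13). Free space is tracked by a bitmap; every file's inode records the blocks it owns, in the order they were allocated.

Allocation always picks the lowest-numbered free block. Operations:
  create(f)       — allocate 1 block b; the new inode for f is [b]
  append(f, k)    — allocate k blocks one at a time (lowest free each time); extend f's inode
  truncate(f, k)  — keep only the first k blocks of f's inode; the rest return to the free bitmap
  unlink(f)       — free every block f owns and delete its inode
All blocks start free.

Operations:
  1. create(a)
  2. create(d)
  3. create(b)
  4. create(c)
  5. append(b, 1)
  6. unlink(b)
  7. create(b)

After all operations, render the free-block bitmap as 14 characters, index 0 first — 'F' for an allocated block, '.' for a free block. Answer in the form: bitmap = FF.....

create(a): bitmap=F............. | a=[0]
create(d): bitmap=FF............ | a=[0] d=[1]
create(b): bitmap=FFF........... | a=[0] b=[2] d=[1]
create(c): bitmap=FFFF.......... | a=[0] b=[2] c=[3] d=[1]
append(b, 1): bitmap=FFFFF......... | a=[0] b=[2, 4] c=[3] d=[1]
unlink(b): bitmap=FF.F.......... | a=[0] c=[3] d=[1]
create(b): bitmap=FFFF.......... | a=[0] b=[2] c=[3] d=[1]

bitmap = FFFF..........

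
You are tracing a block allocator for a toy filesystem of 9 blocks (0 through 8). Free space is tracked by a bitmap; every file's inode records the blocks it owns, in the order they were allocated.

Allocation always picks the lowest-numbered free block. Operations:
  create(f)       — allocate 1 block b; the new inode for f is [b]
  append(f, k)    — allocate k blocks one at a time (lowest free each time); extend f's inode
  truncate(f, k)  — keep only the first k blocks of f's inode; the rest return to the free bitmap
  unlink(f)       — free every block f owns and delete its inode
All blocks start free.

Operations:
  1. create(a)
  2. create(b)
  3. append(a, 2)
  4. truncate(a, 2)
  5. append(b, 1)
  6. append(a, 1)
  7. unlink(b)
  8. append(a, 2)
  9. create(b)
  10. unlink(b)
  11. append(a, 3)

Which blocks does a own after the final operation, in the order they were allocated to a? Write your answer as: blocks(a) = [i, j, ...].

after create(a) → a:[0]  free=[F........]
after create(b) → a:[0], b:[1]  free=[FF.......]
after append(a, 2) → a:[0, 2, 3], b:[1]  free=[FFFF.....]
after truncate(a, 2) → a:[0, 2], b:[1]  free=[FFF......]
after append(b, 1) → a:[0, 2], b:[1, 3]  free=[FFFF.....]
after append(a, 1) → a:[0, 2, 4], b:[1, 3]  free=[FFFFF....]
after unlink(b) → a:[0, 2, 4]  free=[F.F.F....]
after append(a, 2) → a:[0, 2, 4, 1, 3]  free=[FFFFF....]
after create(b) → a:[0, 2, 4, 1, 3], b:[5]  free=[FFFFFF...]
after unlink(b) → a:[0, 2, 4, 1, 3]  free=[FFFFF....]
after append(a, 3) → a:[0, 2, 4, 1, 3, 5, 6, 7]  free=[FFFFFFFF.]

blocks(a) = [0, 2, 4, 1, 3, 5, 6, 7]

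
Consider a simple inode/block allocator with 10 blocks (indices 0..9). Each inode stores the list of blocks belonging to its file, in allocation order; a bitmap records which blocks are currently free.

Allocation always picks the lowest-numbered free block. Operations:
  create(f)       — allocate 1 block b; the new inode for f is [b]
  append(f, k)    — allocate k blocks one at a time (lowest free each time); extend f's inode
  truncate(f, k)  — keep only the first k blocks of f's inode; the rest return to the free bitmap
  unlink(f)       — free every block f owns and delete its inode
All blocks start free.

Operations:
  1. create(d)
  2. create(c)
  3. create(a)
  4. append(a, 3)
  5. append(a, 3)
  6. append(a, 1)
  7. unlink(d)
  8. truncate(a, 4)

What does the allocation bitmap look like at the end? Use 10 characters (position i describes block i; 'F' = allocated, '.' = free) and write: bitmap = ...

bitmap = .FFFFF....

[1] create(d) — d=0 (map F.........)
[2] create(c) — c=1 d=0 (map FF........)
[3] create(a) — a=2 c=1 d=0 (map FFF.......)
[4] append(a, 3) — a=2,3,4,5 c=1 d=0 (map FFFFFF....)
[5] append(a, 3) — a=2,3,4,5,6,7,8 c=1 d=0 (map FFFFFFFFF.)
[6] append(a, 1) — a=2,3,4,5,6,7,8,9 c=1 d=0 (map FFFFFFFFFF)
[7] unlink(d) — a=2,3,4,5,6,7,8,9 c=1 (map .FFFFFFFFF)
[8] truncate(a, 4) — a=2,3,4,5 c=1 (map .FFFFF....)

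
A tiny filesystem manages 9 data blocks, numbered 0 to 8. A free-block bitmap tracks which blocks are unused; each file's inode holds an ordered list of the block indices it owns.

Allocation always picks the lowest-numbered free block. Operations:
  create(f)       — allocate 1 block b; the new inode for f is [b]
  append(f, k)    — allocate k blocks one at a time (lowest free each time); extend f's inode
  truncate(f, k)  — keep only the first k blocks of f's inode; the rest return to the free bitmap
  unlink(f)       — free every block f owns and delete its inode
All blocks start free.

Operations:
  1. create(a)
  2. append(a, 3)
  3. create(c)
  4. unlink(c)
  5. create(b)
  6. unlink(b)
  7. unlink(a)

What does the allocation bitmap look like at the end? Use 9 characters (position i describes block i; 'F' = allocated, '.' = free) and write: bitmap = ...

[1] create(a) — a=0 (map F........)
[2] append(a, 3) — a=0,1,2,3 (map FFFF.....)
[3] create(c) — a=0,1,2,3 c=4 (map FFFFF....)
[4] unlink(c) — a=0,1,2,3 (map FFFF.....)
[5] create(b) — a=0,1,2,3 b=4 (map FFFFF....)
[6] unlink(b) — a=0,1,2,3 (map FFFF.....)
[7] unlink(a) —  (map .........)

bitmap = .........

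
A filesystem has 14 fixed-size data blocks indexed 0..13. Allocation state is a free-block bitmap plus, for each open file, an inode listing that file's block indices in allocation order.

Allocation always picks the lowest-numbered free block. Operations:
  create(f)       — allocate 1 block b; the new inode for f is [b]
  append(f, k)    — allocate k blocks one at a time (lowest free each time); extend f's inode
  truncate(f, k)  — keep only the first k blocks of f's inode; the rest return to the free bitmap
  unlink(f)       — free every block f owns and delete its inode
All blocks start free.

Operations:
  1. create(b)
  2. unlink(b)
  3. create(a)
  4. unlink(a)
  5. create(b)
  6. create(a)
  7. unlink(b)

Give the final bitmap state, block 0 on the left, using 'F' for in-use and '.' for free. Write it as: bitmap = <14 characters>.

bitmap = .F............

[1] create(b) — b=0 (map F.............)
[2] unlink(b) —  (map ..............)
[3] create(a) — a=0 (map F.............)
[4] unlink(a) —  (map ..............)
[5] create(b) — b=0 (map F.............)
[6] create(a) — a=1 b=0 (map FF............)
[7] unlink(b) — a=1 (map .F............)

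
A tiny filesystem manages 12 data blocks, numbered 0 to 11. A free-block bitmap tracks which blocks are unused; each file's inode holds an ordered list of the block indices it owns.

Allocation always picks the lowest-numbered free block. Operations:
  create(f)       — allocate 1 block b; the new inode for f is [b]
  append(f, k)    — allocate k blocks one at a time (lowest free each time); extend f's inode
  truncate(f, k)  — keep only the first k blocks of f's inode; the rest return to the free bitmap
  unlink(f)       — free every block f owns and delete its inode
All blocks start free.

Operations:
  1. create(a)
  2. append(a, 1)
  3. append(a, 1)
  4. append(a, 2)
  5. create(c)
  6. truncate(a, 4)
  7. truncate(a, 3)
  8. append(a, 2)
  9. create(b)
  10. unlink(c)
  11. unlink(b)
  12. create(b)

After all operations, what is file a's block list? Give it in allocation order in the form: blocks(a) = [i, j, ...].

blocks(a) = [0, 1, 2, 3, 4]

  1. create(a)  ⇒  F...........  {a→[0]}
  2. append(a, 1)  ⇒  FF..........  {a→[0, 1]}
  3. append(a, 1)  ⇒  FFF.........  {a→[0, 1, 2]}
  4. append(a, 2)  ⇒  FFFFF.......  {a→[0, 1, 2, 3, 4]}
  5. create(c)  ⇒  FFFFFF......  {a→[0, 1, 2, 3, 4]; c→[5]}
  6. truncate(a, 4)  ⇒  FFFF.F......  {a→[0, 1, 2, 3]; c→[5]}
  7. truncate(a, 3)  ⇒  FFF..F......  {a→[0, 1, 2]; c→[5]}
  8. append(a, 2)  ⇒  FFFFFF......  {a→[0, 1, 2, 3, 4]; c→[5]}
  9. create(b)  ⇒  FFFFFFF.....  {a→[0, 1, 2, 3, 4]; b→[6]; c→[5]}
  10. unlink(c)  ⇒  FFFFF.F.....  {a→[0, 1, 2, 3, 4]; b→[6]}
  11. unlink(b)  ⇒  FFFFF.......  {a→[0, 1, 2, 3, 4]}
  12. create(b)  ⇒  FFFFFF......  {a→[0, 1, 2, 3, 4]; b→[5]}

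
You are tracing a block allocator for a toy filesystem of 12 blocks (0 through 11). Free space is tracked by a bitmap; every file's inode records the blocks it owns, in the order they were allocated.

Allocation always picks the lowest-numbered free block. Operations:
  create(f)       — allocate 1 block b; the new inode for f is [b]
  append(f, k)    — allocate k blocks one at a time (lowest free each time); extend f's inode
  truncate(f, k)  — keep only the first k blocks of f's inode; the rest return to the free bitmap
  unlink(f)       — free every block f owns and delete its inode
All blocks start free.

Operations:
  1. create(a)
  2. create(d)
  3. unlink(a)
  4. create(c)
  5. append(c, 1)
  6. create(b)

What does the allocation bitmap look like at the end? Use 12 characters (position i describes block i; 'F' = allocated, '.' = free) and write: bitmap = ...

bitmap = FFFF........

[1] create(a) — a=0 (map F...........)
[2] create(d) — a=0 d=1 (map FF..........)
[3] unlink(a) — d=1 (map .F..........)
[4] create(c) — c=0 d=1 (map FF..........)
[5] append(c, 1) — c=0,2 d=1 (map FFF.........)
[6] create(b) — b=3 c=0,2 d=1 (map FFFF........)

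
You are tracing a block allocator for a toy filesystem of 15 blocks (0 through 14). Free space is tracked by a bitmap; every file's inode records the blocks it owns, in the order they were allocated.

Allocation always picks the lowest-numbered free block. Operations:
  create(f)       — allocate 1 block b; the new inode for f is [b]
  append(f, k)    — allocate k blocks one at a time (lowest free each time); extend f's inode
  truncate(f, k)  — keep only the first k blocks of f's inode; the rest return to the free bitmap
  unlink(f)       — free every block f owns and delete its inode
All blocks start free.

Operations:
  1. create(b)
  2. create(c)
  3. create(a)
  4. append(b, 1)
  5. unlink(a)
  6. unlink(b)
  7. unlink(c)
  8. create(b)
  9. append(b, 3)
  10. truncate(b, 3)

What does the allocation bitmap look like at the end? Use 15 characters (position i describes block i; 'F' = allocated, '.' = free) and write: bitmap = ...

create(b): bitmap=F.............. | b=[0]
create(c): bitmap=FF............. | b=[0] c=[1]
create(a): bitmap=FFF............ | a=[2] b=[0] c=[1]
append(b, 1): bitmap=FFFF........... | a=[2] b=[0, 3] c=[1]
unlink(a): bitmap=FF.F........... | b=[0, 3] c=[1]
unlink(b): bitmap=.F............. | c=[1]
unlink(c): bitmap=............... | 
create(b): bitmap=F.............. | b=[0]
append(b, 3): bitmap=FFFF........... | b=[0, 1, 2, 3]
truncate(b, 3): bitmap=FFF............ | b=[0, 1, 2]

bitmap = FFF............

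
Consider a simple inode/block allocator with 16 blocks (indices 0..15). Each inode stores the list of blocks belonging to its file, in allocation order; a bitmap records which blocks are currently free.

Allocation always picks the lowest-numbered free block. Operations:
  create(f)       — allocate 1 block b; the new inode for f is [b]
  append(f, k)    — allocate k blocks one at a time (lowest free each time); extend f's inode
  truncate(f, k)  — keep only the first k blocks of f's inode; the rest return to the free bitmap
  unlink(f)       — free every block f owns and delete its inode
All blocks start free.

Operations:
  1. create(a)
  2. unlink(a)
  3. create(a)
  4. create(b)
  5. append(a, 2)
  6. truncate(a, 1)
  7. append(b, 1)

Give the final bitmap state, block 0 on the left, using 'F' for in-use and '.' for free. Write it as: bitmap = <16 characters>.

bitmap = FFF.............

create(a): bitmap=F............... | a=[0]
unlink(a): bitmap=................ | 
create(a): bitmap=F............... | a=[0]
create(b): bitmap=FF.............. | a=[0] b=[1]
append(a, 2): bitmap=FFFF............ | a=[0, 2, 3] b=[1]
truncate(a, 1): bitmap=FF.............. | a=[0] b=[1]
append(b, 1): bitmap=FFF............. | a=[0] b=[1, 2]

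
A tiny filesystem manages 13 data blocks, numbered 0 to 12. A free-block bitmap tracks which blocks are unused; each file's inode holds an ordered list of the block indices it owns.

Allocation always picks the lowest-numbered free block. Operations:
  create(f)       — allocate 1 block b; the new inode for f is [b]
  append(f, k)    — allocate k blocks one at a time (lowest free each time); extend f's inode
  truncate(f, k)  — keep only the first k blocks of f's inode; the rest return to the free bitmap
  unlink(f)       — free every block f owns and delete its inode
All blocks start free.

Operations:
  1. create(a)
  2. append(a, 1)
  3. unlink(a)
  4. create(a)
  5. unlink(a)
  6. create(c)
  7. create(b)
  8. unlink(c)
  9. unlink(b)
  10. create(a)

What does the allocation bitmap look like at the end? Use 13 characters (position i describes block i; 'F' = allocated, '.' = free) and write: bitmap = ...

  1. create(a)  ⇒  F............  {a→[0]}
  2. append(a, 1)  ⇒  FF...........  {a→[0, 1]}
  3. unlink(a)  ⇒  .............  {}
  4. create(a)  ⇒  F............  {a→[0]}
  5. unlink(a)  ⇒  .............  {}
  6. create(c)  ⇒  F............  {c→[0]}
  7. create(b)  ⇒  FF...........  {b→[1]; c→[0]}
  8. unlink(c)  ⇒  .F...........  {b→[1]}
  9. unlink(b)  ⇒  .............  {}
  10. create(a)  ⇒  F............  {a→[0]}

bitmap = F............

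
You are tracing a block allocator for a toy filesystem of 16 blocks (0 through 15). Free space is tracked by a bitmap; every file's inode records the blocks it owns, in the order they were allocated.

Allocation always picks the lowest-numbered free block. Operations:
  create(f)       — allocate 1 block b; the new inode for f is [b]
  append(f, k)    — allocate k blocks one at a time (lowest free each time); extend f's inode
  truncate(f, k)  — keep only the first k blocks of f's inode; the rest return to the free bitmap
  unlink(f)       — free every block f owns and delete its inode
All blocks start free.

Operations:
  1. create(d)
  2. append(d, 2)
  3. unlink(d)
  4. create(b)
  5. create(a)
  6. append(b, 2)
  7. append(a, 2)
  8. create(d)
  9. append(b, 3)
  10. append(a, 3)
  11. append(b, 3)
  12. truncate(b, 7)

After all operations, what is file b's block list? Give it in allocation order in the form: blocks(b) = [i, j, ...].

blocks(b) = [0, 2, 3, 7, 8, 9, 13]

create(d): bitmap=F............... | d=[0]
append(d, 2): bitmap=FFF............. | d=[0, 1, 2]
unlink(d): bitmap=................ | 
create(b): bitmap=F............... | b=[0]
create(a): bitmap=FF.............. | a=[1] b=[0]
append(b, 2): bitmap=FFFF............ | a=[1] b=[0, 2, 3]
append(a, 2): bitmap=FFFFFF.......... | a=[1, 4, 5] b=[0, 2, 3]
create(d): bitmap=FFFFFFF......... | a=[1, 4, 5] b=[0, 2, 3] d=[6]
append(b, 3): bitmap=FFFFFFFFFF...... | a=[1, 4, 5] b=[0, 2, 3, 7, 8, 9] d=[6]
append(a, 3): bitmap=FFFFFFFFFFFFF... | a=[1, 4, 5, 10, 11, 12] b=[0, 2, 3, 7, 8, 9] d=[6]
append(b, 3): bitmap=FFFFFFFFFFFFFFFF | a=[1, 4, 5, 10, 11, 12] b=[0, 2, 3, 7, 8, 9, 13, 14, 15] d=[6]
truncate(b, 7): bitmap=FFFFFFFFFFFFFF.. | a=[1, 4, 5, 10, 11, 12] b=[0, 2, 3, 7, 8, 9, 13] d=[6]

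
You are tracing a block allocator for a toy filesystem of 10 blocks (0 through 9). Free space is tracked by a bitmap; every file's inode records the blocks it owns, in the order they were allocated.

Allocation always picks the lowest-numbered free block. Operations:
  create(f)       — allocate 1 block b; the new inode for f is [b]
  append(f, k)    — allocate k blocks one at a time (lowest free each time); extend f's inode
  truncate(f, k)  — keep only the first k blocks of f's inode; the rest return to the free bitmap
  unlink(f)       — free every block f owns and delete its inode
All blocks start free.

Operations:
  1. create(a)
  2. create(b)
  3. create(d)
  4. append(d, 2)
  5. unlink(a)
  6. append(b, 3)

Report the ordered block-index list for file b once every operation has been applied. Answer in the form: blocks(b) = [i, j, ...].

  1. create(a)  ⇒  F.........  {a→[0]}
  2. create(b)  ⇒  FF........  {a→[0]; b→[1]}
  3. create(d)  ⇒  FFF.......  {a→[0]; b→[1]; d→[2]}
  4. append(d, 2)  ⇒  FFFFF.....  {a→[0]; b→[1]; d→[2, 3, 4]}
  5. unlink(a)  ⇒  .FFFF.....  {b→[1]; d→[2, 3, 4]}
  6. append(b, 3)  ⇒  FFFFFFF...  {b→[1, 0, 5, 6]; d→[2, 3, 4]}

blocks(b) = [1, 0, 5, 6]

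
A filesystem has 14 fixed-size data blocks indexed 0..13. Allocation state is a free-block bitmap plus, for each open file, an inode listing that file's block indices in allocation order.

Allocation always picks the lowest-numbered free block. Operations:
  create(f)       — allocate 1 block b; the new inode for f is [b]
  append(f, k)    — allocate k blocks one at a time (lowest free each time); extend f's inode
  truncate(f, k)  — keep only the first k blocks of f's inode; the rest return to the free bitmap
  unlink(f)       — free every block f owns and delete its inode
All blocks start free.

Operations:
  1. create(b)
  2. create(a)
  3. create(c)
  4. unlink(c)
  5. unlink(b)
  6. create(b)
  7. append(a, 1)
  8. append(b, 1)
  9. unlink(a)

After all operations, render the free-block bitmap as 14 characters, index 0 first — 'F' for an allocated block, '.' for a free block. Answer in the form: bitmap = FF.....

bitmap = F..F..........

[1] create(b) — b=0 (map F.............)
[2] create(a) — a=1 b=0 (map FF............)
[3] create(c) — a=1 b=0 c=2 (map FFF...........)
[4] unlink(c) — a=1 b=0 (map FF............)
[5] unlink(b) — a=1 (map .F............)
[6] create(b) — a=1 b=0 (map FF............)
[7] append(a, 1) — a=1,2 b=0 (map FFF...........)
[8] append(b, 1) — a=1,2 b=0,3 (map FFFF..........)
[9] unlink(a) — b=0,3 (map F..F..........)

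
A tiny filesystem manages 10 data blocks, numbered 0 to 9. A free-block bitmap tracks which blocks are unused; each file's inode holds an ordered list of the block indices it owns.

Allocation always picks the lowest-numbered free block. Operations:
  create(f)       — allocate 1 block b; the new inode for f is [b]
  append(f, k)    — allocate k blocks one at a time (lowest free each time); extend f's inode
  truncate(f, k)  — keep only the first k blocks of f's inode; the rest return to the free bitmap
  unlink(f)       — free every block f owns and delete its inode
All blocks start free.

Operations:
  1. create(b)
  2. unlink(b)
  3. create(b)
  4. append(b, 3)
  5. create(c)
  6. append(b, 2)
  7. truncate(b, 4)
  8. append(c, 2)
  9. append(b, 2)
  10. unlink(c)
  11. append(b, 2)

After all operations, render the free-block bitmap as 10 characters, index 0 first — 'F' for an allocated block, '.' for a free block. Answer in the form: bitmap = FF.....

[1] create(b) — b=0 (map F.........)
[2] unlink(b) —  (map ..........)
[3] create(b) — b=0 (map F.........)
[4] append(b, 3) — b=0,1,2,3 (map FFFF......)
[5] create(c) — b=0,1,2,3 c=4 (map FFFFF.....)
[6] append(b, 2) — b=0,1,2,3,5,6 c=4 (map FFFFFFF...)
[7] truncate(b, 4) — b=0,1,2,3 c=4 (map FFFFF.....)
[8] append(c, 2) — b=0,1,2,3 c=4,5,6 (map FFFFFFF...)
[9] append(b, 2) — b=0,1,2,3,7,8 c=4,5,6 (map FFFFFFFFF.)
[10] unlink(c) — b=0,1,2,3,7,8 (map FFFF...FF.)
[11] append(b, 2) — b=0,1,2,3,7,8,4,5 (map FFFFFF.FF.)

bitmap = FFFFFF.FF.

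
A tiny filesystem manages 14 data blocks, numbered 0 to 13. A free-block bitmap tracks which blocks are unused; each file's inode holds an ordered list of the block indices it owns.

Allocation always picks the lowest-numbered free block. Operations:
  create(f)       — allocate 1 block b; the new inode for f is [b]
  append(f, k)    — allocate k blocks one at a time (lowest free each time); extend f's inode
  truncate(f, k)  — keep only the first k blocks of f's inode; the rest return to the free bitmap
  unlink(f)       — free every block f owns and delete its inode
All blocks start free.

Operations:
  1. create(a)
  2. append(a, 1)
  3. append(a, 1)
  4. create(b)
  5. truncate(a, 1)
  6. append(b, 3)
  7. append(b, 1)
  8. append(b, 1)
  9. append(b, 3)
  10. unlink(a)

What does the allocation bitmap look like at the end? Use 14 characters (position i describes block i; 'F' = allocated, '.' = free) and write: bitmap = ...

bitmap = .FFFFFFFFF....

[1] create(a) — a=0 (map F.............)
[2] append(a, 1) — a=0,1 (map FF............)
[3] append(a, 1) — a=0,1,2 (map FFF...........)
[4] create(b) — a=0,1,2 b=3 (map FFFF..........)
[5] truncate(a, 1) — a=0 b=3 (map F..F..........)
[6] append(b, 3) — a=0 b=3,1,2,4 (map FFFFF.........)
[7] append(b, 1) — a=0 b=3,1,2,4,5 (map FFFFFF........)
[8] append(b, 1) — a=0 b=3,1,2,4,5,6 (map FFFFFFF.......)
[9] append(b, 3) — a=0 b=3,1,2,4,5,6,7,8,9 (map FFFFFFFFFF....)
[10] unlink(a) — b=3,1,2,4,5,6,7,8,9 (map .FFFFFFFFF....)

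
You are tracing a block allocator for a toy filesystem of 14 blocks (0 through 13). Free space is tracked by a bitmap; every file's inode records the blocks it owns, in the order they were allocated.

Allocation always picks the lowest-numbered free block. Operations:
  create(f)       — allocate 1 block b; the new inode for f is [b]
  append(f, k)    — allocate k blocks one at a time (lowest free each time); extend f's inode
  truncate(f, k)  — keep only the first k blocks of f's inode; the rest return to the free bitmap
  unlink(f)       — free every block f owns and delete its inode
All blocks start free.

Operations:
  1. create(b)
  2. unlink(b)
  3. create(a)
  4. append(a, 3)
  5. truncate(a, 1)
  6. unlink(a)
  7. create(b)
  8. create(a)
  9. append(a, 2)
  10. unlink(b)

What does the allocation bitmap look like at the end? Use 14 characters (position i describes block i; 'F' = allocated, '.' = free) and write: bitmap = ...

bitmap = .FFF..........

create(b): bitmap=F............. | b=[0]
unlink(b): bitmap=.............. | 
create(a): bitmap=F............. | a=[0]
append(a, 3): bitmap=FFFF.......... | a=[0, 1, 2, 3]
truncate(a, 1): bitmap=F............. | a=[0]
unlink(a): bitmap=.............. | 
create(b): bitmap=F............. | b=[0]
create(a): bitmap=FF............ | a=[1] b=[0]
append(a, 2): bitmap=FFFF.......... | a=[1, 2, 3] b=[0]
unlink(b): bitmap=.FFF.......... | a=[1, 2, 3]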